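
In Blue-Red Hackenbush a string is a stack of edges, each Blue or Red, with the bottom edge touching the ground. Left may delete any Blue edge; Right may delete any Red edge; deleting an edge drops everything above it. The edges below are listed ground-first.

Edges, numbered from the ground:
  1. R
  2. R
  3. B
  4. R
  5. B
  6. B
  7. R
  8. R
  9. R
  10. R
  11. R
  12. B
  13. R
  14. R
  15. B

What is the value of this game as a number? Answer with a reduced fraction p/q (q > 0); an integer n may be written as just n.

-13293/8192

v(R) = { · | 0 } — -1
v(RR) = { · | -1 0 } — -2
v(RRB) = { -2 | -1 0 } — -3/2
v(RRBR) = { -2 | -3/2 -1 0 } — -7/4
v(RRBRB) = { -2 -7/4 | -3/2 -1 0 } — -13/8
v(RRBRBB) = { -2 -7/4 -13/8 | -3/2 -1 0 } — -25/16
v(RRBRBBR) = { -2 -7/4 -13/8 | -25/16 -3/2 -1 0 } — -51/32
v(RRBRBBRR) = { -2 -7/4 -13/8 | -51/32 -25/16 -3/2 -1 0 } — -103/64
v(RRBRBBRRR) = { -2 -7/4 -13/8 | -103/64 -51/32 -25/16 -3/2 -1 0 } — -207/128
v(RRBRBBRRRR) = { -2 -7/4 -13/8 | -207/128 -103/64 -51/32 -25/16 -3/2 -1 0 } — -415/256
v(RRBRBBRRRRR) = { -2 -7/4 -13/8 | -415/256 -207/128 -103/64 -51/32 -25/16 -3/2 -1 0 } — -831/512
v(RRBRBBRRRRRB) = { -2 -7/4 -13/8 -831/512 | -415/256 -207/128 -103/64 -51/32 -25/16 -3/2 -1 0 } — -1661/1024
v(RRBRBBRRRRRBR) = { -2 -7/4 -13/8 -831/512 | -1661/1024 -415/256 -207/128 -103/64 -51/32 -25/16 -3/2 -1 0 } — -3323/2048
v(RRBRBBRRRRRBRR) = { -2 -7/4 -13/8 -831/512 | -3323/2048 -1661/1024 -415/256 -207/128 -103/64 -51/32 -25/16 -3/2 -1 0 } — -6647/4096
v(RRBRBBRRRRRBRRB) = { -2 -7/4 -13/8 -831/512 -6647/4096 | -3323/2048 -1661/1024 -415/256 -207/128 -103/64 -51/32 -25/16 -3/2 -1 0 } — -13293/8192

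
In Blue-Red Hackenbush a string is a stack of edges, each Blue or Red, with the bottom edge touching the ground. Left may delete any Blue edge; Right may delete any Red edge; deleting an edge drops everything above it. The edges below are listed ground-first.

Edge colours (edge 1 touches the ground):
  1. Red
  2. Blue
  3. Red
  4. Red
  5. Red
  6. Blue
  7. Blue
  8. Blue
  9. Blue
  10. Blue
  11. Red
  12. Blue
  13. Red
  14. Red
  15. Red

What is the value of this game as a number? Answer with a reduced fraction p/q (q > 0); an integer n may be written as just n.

R: Left { ∅ }, Right { 0 } → simplest -1
RB: Left { -1 }, Right { 0 } → simplest -1/2
RBR: Left { -1 }, Right { -1/2, 0 } → simplest -3/4
RBRR: Left { -1 }, Right { -3/4, -1/2, 0 } → simplest -7/8
RBRRR: Left { -1 }, Right { -7/8, -3/4, -1/2, 0 } → simplest -15/16
RBRRRB: Left { -1, -15/16 }, Right { -7/8, -3/4, -1/2, 0 } → simplest -29/32
RBRRRBB: Left { -1, -15/16, -29/32 }, Right { -7/8, -3/4, -1/2, 0 } → simplest -57/64
RBRRRBBB: Left { -1, -15/16, -29/32, -57/64 }, Right { -7/8, -3/4, -1/2, 0 } → simplest -113/128
RBRRRBBBB: Left { -1, -15/16, -29/32, -57/64, -113/128 }, Right { -7/8, -3/4, -1/2, 0 } → simplest -225/256
RBRRRBBBBB: Left { -1, -15/16, -29/32, -57/64, -113/128, -225/256 }, Right { -7/8, -3/4, -1/2, 0 } → simplest -449/512
RBRRRBBBBBR: Left { -1, -15/16, -29/32, -57/64, -113/128, -225/256 }, Right { -449/512, -7/8, -3/4, -1/2, 0 } → simplest -899/1024
RBRRRBBBBBRB: Left { -1, -15/16, -29/32, -57/64, -113/128, -225/256, -899/1024 }, Right { -449/512, -7/8, -3/4, -1/2, 0 } → simplest -1797/2048
RBRRRBBBBBRBR: Left { -1, -15/16, -29/32, -57/64, -113/128, -225/256, -899/1024 }, Right { -1797/2048, -449/512, -7/8, -3/4, -1/2, 0 } → simplest -3595/4096
RBRRRBBBBBRBRR: Left { -1, -15/16, -29/32, -57/64, -113/128, -225/256, -899/1024 }, Right { -3595/4096, -1797/2048, -449/512, -7/8, -3/4, -1/2, 0 } → simplest -7191/8192
RBRRRBBBBBRBRRR: Left { -1, -15/16, -29/32, -57/64, -113/128, -225/256, -899/1024 }, Right { -7191/8192, -3595/4096, -1797/2048, -449/512, -7/8, -3/4, -1/2, 0 } → simplest -14383/16384

-14383/16384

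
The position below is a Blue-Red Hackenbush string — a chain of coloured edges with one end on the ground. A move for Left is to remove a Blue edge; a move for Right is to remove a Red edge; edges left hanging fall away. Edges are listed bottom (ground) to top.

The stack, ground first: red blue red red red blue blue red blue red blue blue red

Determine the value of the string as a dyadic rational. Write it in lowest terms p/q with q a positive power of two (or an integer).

-3667/4096

step 1: add red to get r; options L={  } R={ 0 } → -1
step 2: add blue to get rb; options L={ -1 } R={ 0 } → -1/2
step 3: add red to get rbr; options L={ -1 } R={ -1/2, 0 } → -3/4
step 4: add red to get rbrr; options L={ -1 } R={ -3/4, -1/2, 0 } → -7/8
step 5: add red to get rbrrr; options L={ -1 } R={ -7/8, -3/4, -1/2, 0 } → -15/16
step 6: add blue to get rbrrrb; options L={ -1, -15/16 } R={ -7/8, -3/4, -1/2, 0 } → -29/32
step 7: add blue to get rbrrrbb; options L={ -1, -15/16, -29/32 } R={ -7/8, -3/4, -1/2, 0 } → -57/64
step 8: add red to get rbrrrbbr; options L={ -1, -15/16, -29/32 } R={ -57/64, -7/8, -3/4, -1/2, 0 } → -115/128
step 9: add blue to get rbrrrbbrb; options L={ -1, -15/16, -29/32, -115/128 } R={ -57/64, -7/8, -3/4, -1/2, 0 } → -229/256
step 10: add red to get rbrrrbbrbr; options L={ -1, -15/16, -29/32, -115/128 } R={ -229/256, -57/64, -7/8, -3/4, -1/2, 0 } → -459/512
step 11: add blue to get rbrrrbbrbrb; options L={ -1, -15/16, -29/32, -115/128, -459/512 } R={ -229/256, -57/64, -7/8, -3/4, -1/2, 0 } → -917/1024
step 12: add blue to get rbrrrbbrbrbb; options L={ -1, -15/16, -29/32, -115/128, -459/512, -917/1024 } R={ -229/256, -57/64, -7/8, -3/4, -1/2, 0 } → -1833/2048
step 13: add red to get rbrrrbbrbrbbr; options L={ -1, -15/16, -29/32, -115/128, -459/512, -917/1024 } R={ -1833/2048, -229/256, -57/64, -7/8, -3/4, -1/2, 0 } → -3667/4096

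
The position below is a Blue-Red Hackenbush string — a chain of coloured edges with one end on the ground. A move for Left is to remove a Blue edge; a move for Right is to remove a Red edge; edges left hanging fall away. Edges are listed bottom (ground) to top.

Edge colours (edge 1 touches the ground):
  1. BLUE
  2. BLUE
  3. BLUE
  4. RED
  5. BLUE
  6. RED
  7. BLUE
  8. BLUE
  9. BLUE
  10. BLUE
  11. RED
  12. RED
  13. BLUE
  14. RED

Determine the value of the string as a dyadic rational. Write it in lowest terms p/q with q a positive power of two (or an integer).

B: Left { 0 }, Right { ∅ } ⇒ simplest 1
BB: Left { 0; 1 }, Right { ∅ } ⇒ simplest 2
BBB: Left { 0; 1; 2 }, Right { ∅ } ⇒ simplest 3
BBBR: Left { 0; 1; 2 }, Right { 3 } ⇒ simplest 5/2
BBBRB: Left { 0; 1; 2; 5/2 }, Right { 3 } ⇒ simplest 11/4
BBBRBR: Left { 0; 1; 2; 5/2 }, Right { 11/4; 3 } ⇒ simplest 21/8
BBBRBRB: Left { 0; 1; 2; 5/2; 21/8 }, Right { 11/4; 3 } ⇒ simplest 43/16
BBBRBRBB: Left { 0; 1; 2; 5/2; 21/8; 43/16 }, Right { 11/4; 3 } ⇒ simplest 87/32
BBBRBRBBB: Left { 0; 1; 2; 5/2; 21/8; 43/16; 87/32 }, Right { 11/4; 3 } ⇒ simplest 175/64
BBBRBRBBBB: Left { 0; 1; 2; 5/2; 21/8; 43/16; 87/32; 175/64 }, Right { 11/4; 3 } ⇒ simplest 351/128
BBBRBRBBBBR: Left { 0; 1; 2; 5/2; 21/8; 43/16; 87/32; 175/64 }, Right { 351/128; 11/4; 3 } ⇒ simplest 701/256
BBBRBRBBBBRR: Left { 0; 1; 2; 5/2; 21/8; 43/16; 87/32; 175/64 }, Right { 701/256; 351/128; 11/4; 3 } ⇒ simplest 1401/512
BBBRBRBBBBRRB: Left { 0; 1; 2; 5/2; 21/8; 43/16; 87/32; 175/64; 1401/512 }, Right { 701/256; 351/128; 11/4; 3 } ⇒ simplest 2803/1024
BBBRBRBBBBRRBR: Left { 0; 1; 2; 5/2; 21/8; 43/16; 87/32; 175/64; 1401/512 }, Right { 2803/1024; 701/256; 351/128; 11/4; 3 } ⇒ simplest 5605/2048

5605/2048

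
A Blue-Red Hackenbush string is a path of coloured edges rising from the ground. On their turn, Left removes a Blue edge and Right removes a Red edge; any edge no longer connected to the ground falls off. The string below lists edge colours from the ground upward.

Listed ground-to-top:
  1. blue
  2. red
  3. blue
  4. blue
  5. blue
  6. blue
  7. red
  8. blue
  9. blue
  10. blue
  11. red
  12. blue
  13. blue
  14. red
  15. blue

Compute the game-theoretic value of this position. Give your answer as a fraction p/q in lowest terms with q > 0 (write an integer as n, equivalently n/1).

15835/16384

Prefix values for blue red blue blue blue blue red blue blue blue red blue blue red blue via {L|R} + simplicity:
edge 1 of 15 (blue): { 0 | (no moves) } => 1
edge 2 of 15 (red): { 0 | 1 } => 1/2
edge 3 of 15 (blue): { 0, 1/2 | 1 } => 3/4
edge 4 of 15 (blue): { 0, 1/2, 3/4 | 1 } => 7/8
edge 5 of 15 (blue): { 0, 1/2, 3/4, 7/8 | 1 } => 15/16
edge 6 of 15 (blue): { 0, 1/2, 3/4, 7/8, 15/16 | 1 } => 31/32
edge 7 of 15 (red): { 0, 1/2, 3/4, 7/8, 15/16 | 31/32, 1 } => 61/64
edge 8 of 15 (blue): { 0, 1/2, 3/4, 7/8, 15/16, 61/64 | 31/32, 1 } => 123/128
edge 9 of 15 (blue): { 0, 1/2, 3/4, 7/8, 15/16, 61/64, 123/128 | 31/32, 1 } => 247/256
edge 10 of 15 (blue): { 0, 1/2, 3/4, 7/8, 15/16, 61/64, 123/128, 247/256 | 31/32, 1 } => 495/512
edge 11 of 15 (red): { 0, 1/2, 3/4, 7/8, 15/16, 61/64, 123/128, 247/256 | 495/512, 31/32, 1 } => 989/1024
edge 12 of 15 (blue): { 0, 1/2, 3/4, 7/8, 15/16, 61/64, 123/128, 247/256, 989/1024 | 495/512, 31/32, 1 } => 1979/2048
edge 13 of 15 (blue): { 0, 1/2, 3/4, 7/8, 15/16, 61/64, 123/128, 247/256, 989/1024, 1979/2048 | 495/512, 31/32, 1 } => 3959/4096
edge 14 of 15 (red): { 0, 1/2, 3/4, 7/8, 15/16, 61/64, 123/128, 247/256, 989/1024, 1979/2048 | 3959/4096, 495/512, 31/32, 1 } => 7917/8192
edge 15 of 15 (blue): { 0, 1/2, 3/4, 7/8, 15/16, 61/64, 123/128, 247/256, 989/1024, 1979/2048, 7917/8192 | 3959/4096, 495/512, 31/32, 1 } => 15835/16384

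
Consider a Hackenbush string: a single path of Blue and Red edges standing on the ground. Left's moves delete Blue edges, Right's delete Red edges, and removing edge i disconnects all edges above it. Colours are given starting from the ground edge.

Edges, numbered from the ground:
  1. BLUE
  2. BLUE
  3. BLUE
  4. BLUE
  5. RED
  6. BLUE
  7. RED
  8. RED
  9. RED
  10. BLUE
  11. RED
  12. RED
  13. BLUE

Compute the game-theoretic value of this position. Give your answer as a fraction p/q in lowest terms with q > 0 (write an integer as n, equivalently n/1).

1811/512

val_1 [B]  L=[0]  R=[(no moves)]  => 1
val_2 [BB]  L=[0 1]  R=[(no moves)]  => 2
val_3 [BBB]  L=[0 1 2]  R=[(no moves)]  => 3
val_4 [BBBB]  L=[0 1 2 3]  R=[(no moves)]  => 4
val_5 [BBBBR]  L=[0 1 2 3]  R=[4]  => 7/2
val_6 [BBBBRB]  L=[0 1 2 3 7/2]  R=[4]  => 15/4
val_7 [BBBBRBR]  L=[0 1 2 3 7/2]  R=[15/4 4]  => 29/8
val_8 [BBBBRBRR]  L=[0 1 2 3 7/2]  R=[29/8 15/4 4]  => 57/16
val_9 [BBBBRBRRR]  L=[0 1 2 3 7/2]  R=[57/16 29/8 15/4 4]  => 113/32
val_10 [BBBBRBRRRB]  L=[0 1 2 3 7/2 113/32]  R=[57/16 29/8 15/4 4]  => 227/64
val_11 [BBBBRBRRRBR]  L=[0 1 2 3 7/2 113/32]  R=[227/64 57/16 29/8 15/4 4]  => 453/128
val_12 [BBBBRBRRRBRR]  L=[0 1 2 3 7/2 113/32]  R=[453/128 227/64 57/16 29/8 15/4 4]  => 905/256
val_13 [BBBBRBRRRBRRB]  L=[0 1 2 3 7/2 113/32 905/256]  R=[453/128 227/64 57/16 29/8 15/4 4]  => 1811/512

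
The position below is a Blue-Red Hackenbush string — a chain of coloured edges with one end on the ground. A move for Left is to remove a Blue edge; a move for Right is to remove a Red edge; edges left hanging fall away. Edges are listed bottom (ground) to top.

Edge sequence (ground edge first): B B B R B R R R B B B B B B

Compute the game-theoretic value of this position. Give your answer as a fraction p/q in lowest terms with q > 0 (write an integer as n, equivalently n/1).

v(B) = { 0 | — } = 1
v(BB) = { 0,1 | — } = 2
v(BBB) = { 0,1,2 | — } = 3
v(BBBR) = { 0,1,2 | 3 } = 5/2
v(BBBRB) = { 0,1,2,5/2 | 3 } = 11/4
v(BBBRBR) = { 0,1,2,5/2 | 11/4,3 } = 21/8
v(BBBRBRR) = { 0,1,2,5/2 | 21/8,11/4,3 } = 41/16
v(BBBRBRRR) = { 0,1,2,5/2 | 41/16,21/8,11/4,3 } = 81/32
v(BBBRBRRRB) = { 0,1,2,5/2,81/32 | 41/16,21/8,11/4,3 } = 163/64
v(BBBRBRRRBB) = { 0,1,2,5/2,81/32,163/64 | 41/16,21/8,11/4,3 } = 327/128
v(BBBRBRRRBBB) = { 0,1,2,5/2,81/32,163/64,327/128 | 41/16,21/8,11/4,3 } = 655/256
v(BBBRBRRRBBBB) = { 0,1,2,5/2,81/32,163/64,327/128,655/256 | 41/16,21/8,11/4,3 } = 1311/512
v(BBBRBRRRBBBBB) = { 0,1,2,5/2,81/32,163/64,327/128,655/256,1311/512 | 41/16,21/8,11/4,3 } = 2623/1024
v(BBBRBRRRBBBBBB) = { 0,1,2,5/2,81/32,163/64,327/128,655/256,1311/512,2623/1024 | 41/16,21/8,11/4,3 } = 5247/2048

5247/2048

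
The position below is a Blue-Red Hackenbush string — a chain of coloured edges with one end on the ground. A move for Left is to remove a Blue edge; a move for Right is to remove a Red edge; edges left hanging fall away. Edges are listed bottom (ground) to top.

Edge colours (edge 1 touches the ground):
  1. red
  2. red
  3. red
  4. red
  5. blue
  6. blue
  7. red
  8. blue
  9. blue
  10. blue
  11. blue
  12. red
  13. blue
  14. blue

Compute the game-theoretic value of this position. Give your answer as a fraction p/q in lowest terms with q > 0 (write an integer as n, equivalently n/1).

G_1 [r]  L=[∅]  R=[0]  so -1
G_2 [rr]  L=[∅]  R=[-1; 0]  so -2
G_3 [rrr]  L=[∅]  R=[-2; -1; 0]  so -3
G_4 [rrrr]  L=[∅]  R=[-3; -2; -1; 0]  so -4
G_5 [rrrrb]  L=[-4]  R=[-3; -2; -1; 0]  so -7/2
G_6 [rrrrbb]  L=[-4; -7/2]  R=[-3; -2; -1; 0]  so -13/4
G_7 [rrrrbbr]  L=[-4; -7/2]  R=[-13/4; -3; -2; -1; 0]  so -27/8
G_8 [rrrrbbrb]  L=[-4; -7/2; -27/8]  R=[-13/4; -3; -2; -1; 0]  so -53/16
G_9 [rrrrbbrbb]  L=[-4; -7/2; -27/8; -53/16]  R=[-13/4; -3; -2; -1; 0]  so -105/32
G_10 [rrrrbbrbbb]  L=[-4; -7/2; -27/8; -53/16; -105/32]  R=[-13/4; -3; -2; -1; 0]  so -209/64
G_11 [rrrrbbrbbbb]  L=[-4; -7/2; -27/8; -53/16; -105/32; -209/64]  R=[-13/4; -3; -2; -1; 0]  so -417/128
G_12 [rrrrbbrbbbbr]  L=[-4; -7/2; -27/8; -53/16; -105/32; -209/64]  R=[-417/128; -13/4; -3; -2; -1; 0]  so -835/256
G_13 [rrrrbbrbbbbrb]  L=[-4; -7/2; -27/8; -53/16; -105/32; -209/64; -835/256]  R=[-417/128; -13/4; -3; -2; -1; 0]  so -1669/512
G_14 [rrrrbbrbbbbrbb]  L=[-4; -7/2; -27/8; -53/16; -105/32; -209/64; -835/256; -1669/512]  R=[-417/128; -13/4; -3; -2; -1; 0]  so -3337/1024

-3337/1024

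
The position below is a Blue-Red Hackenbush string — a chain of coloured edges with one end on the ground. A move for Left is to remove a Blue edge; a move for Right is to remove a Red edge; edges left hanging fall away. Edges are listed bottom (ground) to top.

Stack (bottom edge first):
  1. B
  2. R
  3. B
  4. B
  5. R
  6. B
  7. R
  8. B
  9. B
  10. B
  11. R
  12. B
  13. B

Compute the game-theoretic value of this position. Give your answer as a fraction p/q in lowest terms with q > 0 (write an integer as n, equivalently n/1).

3447/4096

Build g(s[:k]) for k = 1..13, string s = B R B B R B R B B B R B B.
g_1 [B]  L=[0]  R=[∅]  -> 1
g_2 [BR]  L=[0]  R=[1]  -> 1/2
g_3 [BRB]  L=[0,1/2]  R=[1]  -> 3/4
g_4 [BRBB]  L=[0,1/2,3/4]  R=[1]  -> 7/8
g_5 [BRBBR]  L=[0,1/2,3/4]  R=[7/8,1]  -> 13/16
g_6 [BRBBRB]  L=[0,1/2,3/4,13/16]  R=[7/8,1]  -> 27/32
g_7 [BRBBRBR]  L=[0,1/2,3/4,13/16]  R=[27/32,7/8,1]  -> 53/64
g_8 [BRBBRBRB]  L=[0,1/2,3/4,13/16,53/64]  R=[27/32,7/8,1]  -> 107/128
g_9 [BRBBRBRBB]  L=[0,1/2,3/4,13/16,53/64,107/128]  R=[27/32,7/8,1]  -> 215/256
g_10 [BRBBRBRBBB]  L=[0,1/2,3/4,13/16,53/64,107/128,215/256]  R=[27/32,7/8,1]  -> 431/512
g_11 [BRBBRBRBBBR]  L=[0,1/2,3/4,13/16,53/64,107/128,215/256]  R=[431/512,27/32,7/8,1]  -> 861/1024
g_12 [BRBBRBRBBBRB]  L=[0,1/2,3/4,13/16,53/64,107/128,215/256,861/1024]  R=[431/512,27/32,7/8,1]  -> 1723/2048
g_13 [BRBBRBRBBBRBB]  L=[0,1/2,3/4,13/16,53/64,107/128,215/256,861/1024,1723/2048]  R=[431/512,27/32,7/8,1]  -> 3447/4096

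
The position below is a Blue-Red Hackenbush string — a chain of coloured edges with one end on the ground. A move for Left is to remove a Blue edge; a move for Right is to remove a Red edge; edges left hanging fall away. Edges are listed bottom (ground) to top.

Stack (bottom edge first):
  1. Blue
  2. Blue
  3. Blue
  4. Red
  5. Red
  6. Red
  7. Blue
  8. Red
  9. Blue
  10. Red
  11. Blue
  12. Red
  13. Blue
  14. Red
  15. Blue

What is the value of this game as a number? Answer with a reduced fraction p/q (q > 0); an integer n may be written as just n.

val_1 [B]  L=[0]  R=[∅]  ⇒ 1
val_2 [BB]  L=[0, 1]  R=[∅]  ⇒ 2
val_3 [BBB]  L=[0, 1, 2]  R=[∅]  ⇒ 3
val_4 [BBBR]  L=[0, 1, 2]  R=[3]  ⇒ 5/2
val_5 [BBBRR]  L=[0, 1, 2]  R=[5/2, 3]  ⇒ 9/4
val_6 [BBBRRR]  L=[0, 1, 2]  R=[9/4, 5/2, 3]  ⇒ 17/8
val_7 [BBBRRRB]  L=[0, 1, 2, 17/8]  R=[9/4, 5/2, 3]  ⇒ 35/16
val_8 [BBBRRRBR]  L=[0, 1, 2, 17/8]  R=[35/16, 9/4, 5/2, 3]  ⇒ 69/32
val_9 [BBBRRRBRB]  L=[0, 1, 2, 17/8, 69/32]  R=[35/16, 9/4, 5/2, 3]  ⇒ 139/64
val_10 [BBBRRRBRBR]  L=[0, 1, 2, 17/8, 69/32]  R=[139/64, 35/16, 9/4, 5/2, 3]  ⇒ 277/128
val_11 [BBBRRRBRBRB]  L=[0, 1, 2, 17/8, 69/32, 277/128]  R=[139/64, 35/16, 9/4, 5/2, 3]  ⇒ 555/256
val_12 [BBBRRRBRBRBR]  L=[0, 1, 2, 17/8, 69/32, 277/128]  R=[555/256, 139/64, 35/16, 9/4, 5/2, 3]  ⇒ 1109/512
val_13 [BBBRRRBRBRBRB]  L=[0, 1, 2, 17/8, 69/32, 277/128, 1109/512]  R=[555/256, 139/64, 35/16, 9/4, 5/2, 3]  ⇒ 2219/1024
val_14 [BBBRRRBRBRBRBR]  L=[0, 1, 2, 17/8, 69/32, 277/128, 1109/512]  R=[2219/1024, 555/256, 139/64, 35/16, 9/4, 5/2, 3]  ⇒ 4437/2048
val_15 [BBBRRRBRBRBRBRB]  L=[0, 1, 2, 17/8, 69/32, 277/128, 1109/512, 4437/2048]  R=[2219/1024, 555/256, 139/64, 35/16, 9/4, 5/2, 3]  ⇒ 8875/4096

8875/4096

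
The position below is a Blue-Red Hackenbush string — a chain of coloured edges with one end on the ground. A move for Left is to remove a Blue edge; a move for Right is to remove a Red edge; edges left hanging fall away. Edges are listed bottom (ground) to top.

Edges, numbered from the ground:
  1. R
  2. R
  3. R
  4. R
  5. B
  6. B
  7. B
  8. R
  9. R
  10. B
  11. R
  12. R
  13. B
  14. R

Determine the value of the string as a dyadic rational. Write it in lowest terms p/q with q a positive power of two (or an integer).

-3291/1024

G_1 [R]  L=[—]  R=[0]  — -1
G_2 [RR]  L=[—]  R=[-1, 0]  — -2
G_3 [RRR]  L=[—]  R=[-2, -1, 0]  — -3
G_4 [RRRR]  L=[—]  R=[-3, -2, -1, 0]  — -4
G_5 [RRRRB]  L=[-4]  R=[-3, -2, -1, 0]  — -7/2
G_6 [RRRRBB]  L=[-4, -7/2]  R=[-3, -2, -1, 0]  — -13/4
G_7 [RRRRBBB]  L=[-4, -7/2, -13/4]  R=[-3, -2, -1, 0]  — -25/8
G_8 [RRRRBBBR]  L=[-4, -7/2, -13/4]  R=[-25/8, -3, -2, -1, 0]  — -51/16
G_9 [RRRRBBBRR]  L=[-4, -7/2, -13/4]  R=[-51/16, -25/8, -3, -2, -1, 0]  — -103/32
G_10 [RRRRBBBRRB]  L=[-4, -7/2, -13/4, -103/32]  R=[-51/16, -25/8, -3, -2, -1, 0]  — -205/64
G_11 [RRRRBBBRRBR]  L=[-4, -7/2, -13/4, -103/32]  R=[-205/64, -51/16, -25/8, -3, -2, -1, 0]  — -411/128
G_12 [RRRRBBBRRBRR]  L=[-4, -7/2, -13/4, -103/32]  R=[-411/128, -205/64, -51/16, -25/8, -3, -2, -1, 0]  — -823/256
G_13 [RRRRBBBRRBRRB]  L=[-4, -7/2, -13/4, -103/32, -823/256]  R=[-411/128, -205/64, -51/16, -25/8, -3, -2, -1, 0]  — -1645/512
G_14 [RRRRBBBRRBRRBR]  L=[-4, -7/2, -13/4, -103/32, -823/256]  R=[-1645/512, -411/128, -205/64, -51/16, -25/8, -3, -2, -1, 0]  — -3291/1024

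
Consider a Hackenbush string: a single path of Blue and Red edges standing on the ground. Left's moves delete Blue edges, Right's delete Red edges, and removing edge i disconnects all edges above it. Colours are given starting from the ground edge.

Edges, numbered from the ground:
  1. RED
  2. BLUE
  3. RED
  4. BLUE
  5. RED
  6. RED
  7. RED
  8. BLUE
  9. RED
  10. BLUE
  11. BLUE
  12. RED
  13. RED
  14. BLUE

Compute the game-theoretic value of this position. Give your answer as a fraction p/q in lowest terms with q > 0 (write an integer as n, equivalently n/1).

g(R) = {  | 0 } = -1
g(RB) = { -1 | 0 } = -1/2
g(RBR) = { -1 | -1/2,0 } = -3/4
g(RBRB) = { -1,-3/4 | -1/2,0 } = -5/8
g(RBRBR) = { -1,-3/4 | -5/8,-1/2,0 } = -11/16
g(RBRBRR) = { -1,-3/4 | -11/16,-5/8,-1/2,0 } = -23/32
g(RBRBRRR) = { -1,-3/4 | -23/32,-11/16,-5/8,-1/2,0 } = -47/64
g(RBRBRRRB) = { -1,-3/4,-47/64 | -23/32,-11/16,-5/8,-1/2,0 } = -93/128
g(RBRBRRRBR) = { -1,-3/4,-47/64 | -93/128,-23/32,-11/16,-5/8,-1/2,0 } = -187/256
g(RBRBRRRBRB) = { -1,-3/4,-47/64,-187/256 | -93/128,-23/32,-11/16,-5/8,-1/2,0 } = -373/512
g(RBRBRRRBRBB) = { -1,-3/4,-47/64,-187/256,-373/512 | -93/128,-23/32,-11/16,-5/8,-1/2,0 } = -745/1024
g(RBRBRRRBRBBR) = { -1,-3/4,-47/64,-187/256,-373/512 | -745/1024,-93/128,-23/32,-11/16,-5/8,-1/2,0 } = -1491/2048
g(RBRBRRRBRBBRR) = { -1,-3/4,-47/64,-187/256,-373/512 | -1491/2048,-745/1024,-93/128,-23/32,-11/16,-5/8,-1/2,0 } = -2983/4096
g(RBRBRRRBRBBRRB) = { -1,-3/4,-47/64,-187/256,-373/512,-2983/4096 | -1491/2048,-745/1024,-93/128,-23/32,-11/16,-5/8,-1/2,0 } = -5965/8192

-5965/8192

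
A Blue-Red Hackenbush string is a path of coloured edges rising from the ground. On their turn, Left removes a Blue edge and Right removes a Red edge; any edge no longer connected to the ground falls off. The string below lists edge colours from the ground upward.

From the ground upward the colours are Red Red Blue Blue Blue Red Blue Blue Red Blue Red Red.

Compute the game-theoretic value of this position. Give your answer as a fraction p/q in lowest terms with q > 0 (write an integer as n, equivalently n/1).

Build g(s[:k]) for k = 1..12, string s = Red Red Blue Blue Blue Red Blue Blue Red Blue Red Red.
g_1 [R]  L=[none]  R=[0]  → -1
g_2 [RR]  L=[none]  R=[-1 0]  → -2
g_3 [RRB]  L=[-2]  R=[-1 0]  → -3/2
g_4 [RRBB]  L=[-2 -3/2]  R=[-1 0]  → -5/4
g_5 [RRBBB]  L=[-2 -3/2 -5/4]  R=[-1 0]  → -9/8
g_6 [RRBBBR]  L=[-2 -3/2 -5/4]  R=[-9/8 -1 0]  → -19/16
g_7 [RRBBBRB]  L=[-2 -3/2 -5/4 -19/16]  R=[-9/8 -1 0]  → -37/32
g_8 [RRBBBRBB]  L=[-2 -3/2 -5/4 -19/16 -37/32]  R=[-9/8 -1 0]  → -73/64
g_9 [RRBBBRBBR]  L=[-2 -3/2 -5/4 -19/16 -37/32]  R=[-73/64 -9/8 -1 0]  → -147/128
g_10 [RRBBBRBBRB]  L=[-2 -3/2 -5/4 -19/16 -37/32 -147/128]  R=[-73/64 -9/8 -1 0]  → -293/256
g_11 [RRBBBRBBRBR]  L=[-2 -3/2 -5/4 -19/16 -37/32 -147/128]  R=[-293/256 -73/64 -9/8 -1 0]  → -587/512
g_12 [RRBBBRBBRBRR]  L=[-2 -3/2 -5/4 -19/16 -37/32 -147/128]  R=[-587/512 -293/256 -73/64 -9/8 -1 0]  → -1175/1024

-1175/1024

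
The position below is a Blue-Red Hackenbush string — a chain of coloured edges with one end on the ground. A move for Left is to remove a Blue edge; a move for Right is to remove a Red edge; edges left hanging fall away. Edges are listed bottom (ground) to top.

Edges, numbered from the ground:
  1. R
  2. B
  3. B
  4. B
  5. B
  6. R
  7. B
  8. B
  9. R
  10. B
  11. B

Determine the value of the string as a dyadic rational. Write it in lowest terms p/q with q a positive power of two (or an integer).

-73/1024

Prefix values for R B B B B R B B R B B via {L|R} + simplicity:
R: Left { none }, Right { 0 } -> simplest -1
RB: Left { -1 }, Right { 0 } -> simplest -1/2
RBB: Left { -1; -1/2 }, Right { 0 } -> simplest -1/4
RBBB: Left { -1; -1/2; -1/4 }, Right { 0 } -> simplest -1/8
RBBBB: Left { -1; -1/2; -1/4; -1/8 }, Right { 0 } -> simplest -1/16
RBBBBR: Left { -1; -1/2; -1/4; -1/8 }, Right { -1/16; 0 } -> simplest -3/32
RBBBBRB: Left { -1; -1/2; -1/4; -1/8; -3/32 }, Right { -1/16; 0 } -> simplest -5/64
RBBBBRBB: Left { -1; -1/2; -1/4; -1/8; -3/32; -5/64 }, Right { -1/16; 0 } -> simplest -9/128
RBBBBRBBR: Left { -1; -1/2; -1/4; -1/8; -3/32; -5/64 }, Right { -9/128; -1/16; 0 } -> simplest -19/256
RBBBBRBBRB: Left { -1; -1/2; -1/4; -1/8; -3/32; -5/64; -19/256 }, Right { -9/128; -1/16; 0 } -> simplest -37/512
RBBBBRBBRBB: Left { -1; -1/2; -1/4; -1/8; -3/32; -5/64; -19/256; -37/512 }, Right { -9/128; -1/16; 0 } -> simplest -73/1024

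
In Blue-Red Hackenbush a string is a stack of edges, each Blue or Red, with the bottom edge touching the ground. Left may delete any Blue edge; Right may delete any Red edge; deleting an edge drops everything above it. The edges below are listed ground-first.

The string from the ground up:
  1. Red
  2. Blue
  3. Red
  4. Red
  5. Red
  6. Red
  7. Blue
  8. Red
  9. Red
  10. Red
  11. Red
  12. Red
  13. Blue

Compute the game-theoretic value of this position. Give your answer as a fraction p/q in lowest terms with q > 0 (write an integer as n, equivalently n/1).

-3965/4096

Prefix values for Red Blue Red Red Red Red Blue Red Red Red Red Red Blue via {L|R} + simplicity:
R: Left { — }, Right { 0 } gives simplest -1
RB: Left { -1 }, Right { 0 } gives simplest -1/2
RBR: Left { -1 }, Right { -1/2 0 } gives simplest -3/4
RBRR: Left { -1 }, Right { -3/4 -1/2 0 } gives simplest -7/8
RBRRR: Left { -1 }, Right { -7/8 -3/4 -1/2 0 } gives simplest -15/16
RBRRRR: Left { -1 }, Right { -15/16 -7/8 -3/4 -1/2 0 } gives simplest -31/32
RBRRRRB: Left { -1 -31/32 }, Right { -15/16 -7/8 -3/4 -1/2 0 } gives simplest -61/64
RBRRRRBR: Left { -1 -31/32 }, Right { -61/64 -15/16 -7/8 -3/4 -1/2 0 } gives simplest -123/128
RBRRRRBRR: Left { -1 -31/32 }, Right { -123/128 -61/64 -15/16 -7/8 -3/4 -1/2 0 } gives simplest -247/256
RBRRRRBRRR: Left { -1 -31/32 }, Right { -247/256 -123/128 -61/64 -15/16 -7/8 -3/4 -1/2 0 } gives simplest -495/512
RBRRRRBRRRR: Left { -1 -31/32 }, Right { -495/512 -247/256 -123/128 -61/64 -15/16 -7/8 -3/4 -1/2 0 } gives simplest -991/1024
RBRRRRBRRRRR: Left { -1 -31/32 }, Right { -991/1024 -495/512 -247/256 -123/128 -61/64 -15/16 -7/8 -3/4 -1/2 0 } gives simplest -1983/2048
RBRRRRBRRRRRB: Left { -1 -31/32 -1983/2048 }, Right { -991/1024 -495/512 -247/256 -123/128 -61/64 -15/16 -7/8 -3/4 -1/2 0 } gives simplest -3965/4096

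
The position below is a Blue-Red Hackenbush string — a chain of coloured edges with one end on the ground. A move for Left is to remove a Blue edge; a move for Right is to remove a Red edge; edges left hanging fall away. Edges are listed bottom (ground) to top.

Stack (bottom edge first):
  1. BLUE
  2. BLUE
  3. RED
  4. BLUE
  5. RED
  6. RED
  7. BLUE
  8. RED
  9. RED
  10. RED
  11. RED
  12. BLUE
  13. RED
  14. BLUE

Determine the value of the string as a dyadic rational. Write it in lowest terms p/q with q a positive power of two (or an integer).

B: Left { 0 }, Right {  } => simplest 1
BB: Left { 0, 1 }, Right {  } => simplest 2
BBR: Left { 0, 1 }, Right { 2 } => simplest 3/2
BBRB: Left { 0, 1, 3/2 }, Right { 2 } => simplest 7/4
BBRBR: Left { 0, 1, 3/2 }, Right { 7/4, 2 } => simplest 13/8
BBRBRR: Left { 0, 1, 3/2 }, Right { 13/8, 7/4, 2 } => simplest 25/16
BBRBRRB: Left { 0, 1, 3/2, 25/16 }, Right { 13/8, 7/4, 2 } => simplest 51/32
BBRBRRBR: Left { 0, 1, 3/2, 25/16 }, Right { 51/32, 13/8, 7/4, 2 } => simplest 101/64
BBRBRRBRR: Left { 0, 1, 3/2, 25/16 }, Right { 101/64, 51/32, 13/8, 7/4, 2 } => simplest 201/128
BBRBRRBRRR: Left { 0, 1, 3/2, 25/16 }, Right { 201/128, 101/64, 51/32, 13/8, 7/4, 2 } => simplest 401/256
BBRBRRBRRRR: Left { 0, 1, 3/2, 25/16 }, Right { 401/256, 201/128, 101/64, 51/32, 13/8, 7/4, 2 } => simplest 801/512
BBRBRRBRRRRB: Left { 0, 1, 3/2, 25/16, 801/512 }, Right { 401/256, 201/128, 101/64, 51/32, 13/8, 7/4, 2 } => simplest 1603/1024
BBRBRRBRRRRBR: Left { 0, 1, 3/2, 25/16, 801/512 }, Right { 1603/1024, 401/256, 201/128, 101/64, 51/32, 13/8, 7/4, 2 } => simplest 3205/2048
BBRBRRBRRRRBRB: Left { 0, 1, 3/2, 25/16, 801/512, 3205/2048 }, Right { 1603/1024, 401/256, 201/128, 101/64, 51/32, 13/8, 7/4, 2 } => simplest 6411/4096

6411/4096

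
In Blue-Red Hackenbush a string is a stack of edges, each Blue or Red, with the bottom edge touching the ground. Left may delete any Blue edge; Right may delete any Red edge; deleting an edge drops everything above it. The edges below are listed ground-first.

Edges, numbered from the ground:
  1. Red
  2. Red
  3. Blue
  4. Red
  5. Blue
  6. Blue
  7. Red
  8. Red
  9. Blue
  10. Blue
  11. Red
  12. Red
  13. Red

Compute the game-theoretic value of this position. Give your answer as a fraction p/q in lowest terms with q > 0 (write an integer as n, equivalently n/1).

-3279/2048

v(R) = { · | 0 } = -1
v(RR) = { · | -1; 0 } = -2
v(RRB) = { -2 | -1; 0 } = -3/2
v(RRBR) = { -2 | -3/2; -1; 0 } = -7/4
v(RRBRB) = { -2; -7/4 | -3/2; -1; 0 } = -13/8
v(RRBRBB) = { -2; -7/4; -13/8 | -3/2; -1; 0 } = -25/16
v(RRBRBBR) = { -2; -7/4; -13/8 | -25/16; -3/2; -1; 0 } = -51/32
v(RRBRBBRR) = { -2; -7/4; -13/8 | -51/32; -25/16; -3/2; -1; 0 } = -103/64
v(RRBRBBRRB) = { -2; -7/4; -13/8; -103/64 | -51/32; -25/16; -3/2; -1; 0 } = -205/128
v(RRBRBBRRBB) = { -2; -7/4; -13/8; -103/64; -205/128 | -51/32; -25/16; -3/2; -1; 0 } = -409/256
v(RRBRBBRRBBR) = { -2; -7/4; -13/8; -103/64; -205/128 | -409/256; -51/32; -25/16; -3/2; -1; 0 } = -819/512
v(RRBRBBRRBBRR) = { -2; -7/4; -13/8; -103/64; -205/128 | -819/512; -409/256; -51/32; -25/16; -3/2; -1; 0 } = -1639/1024
v(RRBRBBRRBBRRR) = { -2; -7/4; -13/8; -103/64; -205/128 | -1639/1024; -819/512; -409/256; -51/32; -25/16; -3/2; -1; 0 } = -3279/2048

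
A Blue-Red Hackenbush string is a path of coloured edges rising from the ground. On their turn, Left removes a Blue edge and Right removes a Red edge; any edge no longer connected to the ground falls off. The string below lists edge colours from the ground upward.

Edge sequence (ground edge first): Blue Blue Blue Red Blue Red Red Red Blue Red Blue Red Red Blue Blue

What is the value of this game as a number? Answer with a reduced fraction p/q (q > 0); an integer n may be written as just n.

10407/4096

Recurse on prefixes of the 15-edge string Blue Blue Blue Red Blue Red Red Red Blue Red Blue Red Red Blue Blue:
edge 1 of 15 (Blue): { 0 |  } => 1
edge 2 of 15 (Blue): { 0; 1 |  } => 2
edge 3 of 15 (Blue): { 0; 1; 2 |  } => 3
edge 4 of 15 (Red): { 0; 1; 2 | 3 } => 5/2
edge 5 of 15 (Blue): { 0; 1; 2; 5/2 | 3 } => 11/4
edge 6 of 15 (Red): { 0; 1; 2; 5/2 | 11/4; 3 } => 21/8
edge 7 of 15 (Red): { 0; 1; 2; 5/2 | 21/8; 11/4; 3 } => 41/16
edge 8 of 15 (Red): { 0; 1; 2; 5/2 | 41/16; 21/8; 11/4; 3 } => 81/32
edge 9 of 15 (Blue): { 0; 1; 2; 5/2; 81/32 | 41/16; 21/8; 11/4; 3 } => 163/64
edge 10 of 15 (Red): { 0; 1; 2; 5/2; 81/32 | 163/64; 41/16; 21/8; 11/4; 3 } => 325/128
edge 11 of 15 (Blue): { 0; 1; 2; 5/2; 81/32; 325/128 | 163/64; 41/16; 21/8; 11/4; 3 } => 651/256
edge 12 of 15 (Red): { 0; 1; 2; 5/2; 81/32; 325/128 | 651/256; 163/64; 41/16; 21/8; 11/4; 3 } => 1301/512
edge 13 of 15 (Red): { 0; 1; 2; 5/2; 81/32; 325/128 | 1301/512; 651/256; 163/64; 41/16; 21/8; 11/4; 3 } => 2601/1024
edge 14 of 15 (Blue): { 0; 1; 2; 5/2; 81/32; 325/128; 2601/1024 | 1301/512; 651/256; 163/64; 41/16; 21/8; 11/4; 3 } => 5203/2048
edge 15 of 15 (Blue): { 0; 1; 2; 5/2; 81/32; 325/128; 2601/1024; 5203/2048 | 1301/512; 651/256; 163/64; 41/16; 21/8; 11/4; 3 } => 10407/4096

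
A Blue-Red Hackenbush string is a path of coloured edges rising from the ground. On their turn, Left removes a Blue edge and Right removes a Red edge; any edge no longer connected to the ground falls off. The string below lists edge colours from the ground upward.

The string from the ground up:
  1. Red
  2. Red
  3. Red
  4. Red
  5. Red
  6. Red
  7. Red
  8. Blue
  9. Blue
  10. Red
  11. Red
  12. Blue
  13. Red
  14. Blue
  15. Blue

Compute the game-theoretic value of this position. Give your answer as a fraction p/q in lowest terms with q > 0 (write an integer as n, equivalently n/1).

-1641/256

value(R) = { ∅ | 0 } -> -1
value(RR) = { ∅ | -1 0 } -> -2
value(RRR) = { ∅ | -2 -1 0 } -> -3
value(RRRR) = { ∅ | -3 -2 -1 0 } -> -4
value(RRRRR) = { ∅ | -4 -3 -2 -1 0 } -> -5
value(RRRRRR) = { ∅ | -5 -4 -3 -2 -1 0 } -> -6
value(RRRRRRR) = { ∅ | -6 -5 -4 -3 -2 -1 0 } -> -7
value(RRRRRRRB) = { -7 | -6 -5 -4 -3 -2 -1 0 } -> -13/2
value(RRRRRRRBB) = { -7 -13/2 | -6 -5 -4 -3 -2 -1 0 } -> -25/4
value(RRRRRRRBBR) = { -7 -13/2 | -25/4 -6 -5 -4 -3 -2 -1 0 } -> -51/8
value(RRRRRRRBBRR) = { -7 -13/2 | -51/8 -25/4 -6 -5 -4 -3 -2 -1 0 } -> -103/16
value(RRRRRRRBBRRB) = { -7 -13/2 -103/16 | -51/8 -25/4 -6 -5 -4 -3 -2 -1 0 } -> -205/32
value(RRRRRRRBBRRBR) = { -7 -13/2 -103/16 | -205/32 -51/8 -25/4 -6 -5 -4 -3 -2 -1 0 } -> -411/64
value(RRRRRRRBBRRBRB) = { -7 -13/2 -103/16 -411/64 | -205/32 -51/8 -25/4 -6 -5 -4 -3 -2 -1 0 } -> -821/128
value(RRRRRRRBBRRBRBB) = { -7 -13/2 -103/16 -411/64 -821/128 | -205/32 -51/8 -25/4 -6 -5 -4 -3 -2 -1 0 } -> -1641/256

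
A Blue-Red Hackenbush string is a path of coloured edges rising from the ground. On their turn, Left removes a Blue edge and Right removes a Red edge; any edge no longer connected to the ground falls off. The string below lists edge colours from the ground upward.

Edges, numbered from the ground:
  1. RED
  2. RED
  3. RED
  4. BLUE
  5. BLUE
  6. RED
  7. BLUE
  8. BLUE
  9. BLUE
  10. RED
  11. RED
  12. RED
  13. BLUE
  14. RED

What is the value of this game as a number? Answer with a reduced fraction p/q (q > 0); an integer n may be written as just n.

Build value(s[:k]) for k = 1..14, string s = RED RED RED BLUE BLUE RED BLUE BLUE BLUE RED RED RED BLUE RED.
edge 1 of 14 (RED): {  | 0 } so -1
edge 2 of 14 (RED): {  | -1,0 } so -2
edge 3 of 14 (RED): {  | -2,-1,0 } so -3
edge 4 of 14 (BLUE): { -3 | -2,-1,0 } so -5/2
edge 5 of 14 (BLUE): { -3,-5/2 | -2,-1,0 } so -9/4
edge 6 of 14 (RED): { -3,-5/2 | -9/4,-2,-1,0 } so -19/8
edge 7 of 14 (BLUE): { -3,-5/2,-19/8 | -9/4,-2,-1,0 } so -37/16
edge 8 of 14 (BLUE): { -3,-5/2,-19/8,-37/16 | -9/4,-2,-1,0 } so -73/32
edge 9 of 14 (BLUE): { -3,-5/2,-19/8,-37/16,-73/32 | -9/4,-2,-1,0 } so -145/64
edge 10 of 14 (RED): { -3,-5/2,-19/8,-37/16,-73/32 | -145/64,-9/4,-2,-1,0 } so -291/128
edge 11 of 14 (RED): { -3,-5/2,-19/8,-37/16,-73/32 | -291/128,-145/64,-9/4,-2,-1,0 } so -583/256
edge 12 of 14 (RED): { -3,-5/2,-19/8,-37/16,-73/32 | -583/256,-291/128,-145/64,-9/4,-2,-1,0 } so -1167/512
edge 13 of 14 (BLUE): { -3,-5/2,-19/8,-37/16,-73/32,-1167/512 | -583/256,-291/128,-145/64,-9/4,-2,-1,0 } so -2333/1024
edge 14 of 14 (RED): { -3,-5/2,-19/8,-37/16,-73/32,-1167/512 | -2333/1024,-583/256,-291/128,-145/64,-9/4,-2,-1,0 } so -4667/2048

-4667/2048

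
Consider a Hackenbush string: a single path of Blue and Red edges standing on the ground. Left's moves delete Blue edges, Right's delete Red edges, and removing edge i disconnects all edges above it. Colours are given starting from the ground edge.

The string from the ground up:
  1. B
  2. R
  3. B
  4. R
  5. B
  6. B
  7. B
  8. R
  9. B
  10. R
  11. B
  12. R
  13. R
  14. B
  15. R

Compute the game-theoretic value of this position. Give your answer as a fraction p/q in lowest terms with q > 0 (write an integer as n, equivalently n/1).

Build value(s[:k]) for k = 1..15, string s = B R B R B B B R B R B R R B R.
edge 1 of 15 (B): { 0 |  } so 1
edge 2 of 15 (R): { 0 | 1 } so 1/2
edge 3 of 15 (B): { 0, 1/2 | 1 } so 3/4
edge 4 of 15 (R): { 0, 1/2 | 3/4, 1 } so 5/8
edge 5 of 15 (B): { 0, 1/2, 5/8 | 3/4, 1 } so 11/16
edge 6 of 15 (B): { 0, 1/2, 5/8, 11/16 | 3/4, 1 } so 23/32
edge 7 of 15 (B): { 0, 1/2, 5/8, 11/16, 23/32 | 3/4, 1 } so 47/64
edge 8 of 15 (R): { 0, 1/2, 5/8, 11/16, 23/32 | 47/64, 3/4, 1 } so 93/128
edge 9 of 15 (B): { 0, 1/2, 5/8, 11/16, 23/32, 93/128 | 47/64, 3/4, 1 } so 187/256
edge 10 of 15 (R): { 0, 1/2, 5/8, 11/16, 23/32, 93/128 | 187/256, 47/64, 3/4, 1 } so 373/512
edge 11 of 15 (B): { 0, 1/2, 5/8, 11/16, 23/32, 93/128, 373/512 | 187/256, 47/64, 3/4, 1 } so 747/1024
edge 12 of 15 (R): { 0, 1/2, 5/8, 11/16, 23/32, 93/128, 373/512 | 747/1024, 187/256, 47/64, 3/4, 1 } so 1493/2048
edge 13 of 15 (R): { 0, 1/2, 5/8, 11/16, 23/32, 93/128, 373/512 | 1493/2048, 747/1024, 187/256, 47/64, 3/4, 1 } so 2985/4096
edge 14 of 15 (B): { 0, 1/2, 5/8, 11/16, 23/32, 93/128, 373/512, 2985/4096 | 1493/2048, 747/1024, 187/256, 47/64, 3/4, 1 } so 5971/8192
edge 15 of 15 (R): { 0, 1/2, 5/8, 11/16, 23/32, 93/128, 373/512, 2985/4096 | 5971/8192, 1493/2048, 747/1024, 187/256, 47/64, 3/4, 1 } so 11941/16384

11941/16384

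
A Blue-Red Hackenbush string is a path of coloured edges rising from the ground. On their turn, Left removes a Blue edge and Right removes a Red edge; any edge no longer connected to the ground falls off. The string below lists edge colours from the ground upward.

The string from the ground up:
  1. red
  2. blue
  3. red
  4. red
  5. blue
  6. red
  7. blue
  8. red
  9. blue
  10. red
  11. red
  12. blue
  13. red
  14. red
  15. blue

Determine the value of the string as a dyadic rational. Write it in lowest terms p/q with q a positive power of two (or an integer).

-13677/16384

Prefix values for red blue red red blue red blue red blue red red blue red red blue via {L|R} + simplicity:
1 of 15 · r · max L −∞ · min R 0 → -1
2 of 15 · rb · max L -1 · min R 0 → -1/2
3 of 15 · rbr · max L -1 · min R -1/2 → -3/4
4 of 15 · rbrr · max L -1 · min R -3/4 → -7/8
5 of 15 · rbrrb · max L -7/8 · min R -3/4 → -13/16
6 of 15 · rbrrbr · max L -7/8 · min R -13/16 → -27/32
7 of 15 · rbrrbrb · max L -27/32 · min R -13/16 → -53/64
8 of 15 · rbrrbrbr · max L -27/32 · min R -53/64 → -107/128
9 of 15 · rbrrbrbrb · max L -107/128 · min R -53/64 → -213/256
10 of 15 · rbrrbrbrbr · max L -107/128 · min R -213/256 → -427/512
11 of 15 · rbrrbrbrbrr · max L -107/128 · min R -427/512 → -855/1024
12 of 15 · rbrrbrbrbrrb · max L -855/1024 · min R -427/512 → -1709/2048
13 of 15 · rbrrbrbrbrrbr · max L -855/1024 · min R -1709/2048 → -3419/4096
14 of 15 · rbrrbrbrbrrbrr · max L -855/1024 · min R -3419/4096 → -6839/8192
15 of 15 · rbrrbrbrbrrbrrb · max L -6839/8192 · min R -3419/4096 → -13677/16384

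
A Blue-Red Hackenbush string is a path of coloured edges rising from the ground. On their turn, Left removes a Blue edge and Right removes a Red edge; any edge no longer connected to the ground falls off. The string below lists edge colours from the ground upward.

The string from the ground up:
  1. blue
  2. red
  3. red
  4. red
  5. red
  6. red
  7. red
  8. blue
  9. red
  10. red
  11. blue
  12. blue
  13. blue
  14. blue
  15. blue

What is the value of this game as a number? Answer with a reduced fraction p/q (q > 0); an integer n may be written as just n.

319/16384

Build value(s[:k]) for k = 1..15, string s = blue red red red red red red blue red red blue blue blue blue blue.
1 of 15 · b · max L 0 · min R +∞ = 1
2 of 15 · br · max L 0 · min R 1 = 1/2
3 of 15 · brr · max L 0 · min R 1/2 = 1/4
4 of 15 · brrr · max L 0 · min R 1/4 = 1/8
5 of 15 · brrrr · max L 0 · min R 1/8 = 1/16
6 of 15 · brrrrr · max L 0 · min R 1/16 = 1/32
7 of 15 · brrrrrr · max L 0 · min R 1/32 = 1/64
8 of 15 · brrrrrrb · max L 1/64 · min R 1/32 = 3/128
9 of 15 · brrrrrrbr · max L 1/64 · min R 3/128 = 5/256
10 of 15 · brrrrrrbrr · max L 1/64 · min R 5/256 = 9/512
11 of 15 · brrrrrrbrrb · max L 9/512 · min R 5/256 = 19/1024
12 of 15 · brrrrrrbrrbb · max L 19/1024 · min R 5/256 = 39/2048
13 of 15 · brrrrrrbrrbbb · max L 39/2048 · min R 5/256 = 79/4096
14 of 15 · brrrrrrbrrbbbb · max L 79/4096 · min R 5/256 = 159/8192
15 of 15 · brrrrrrbrrbbbbb · max L 159/8192 · min R 5/256 = 319/16384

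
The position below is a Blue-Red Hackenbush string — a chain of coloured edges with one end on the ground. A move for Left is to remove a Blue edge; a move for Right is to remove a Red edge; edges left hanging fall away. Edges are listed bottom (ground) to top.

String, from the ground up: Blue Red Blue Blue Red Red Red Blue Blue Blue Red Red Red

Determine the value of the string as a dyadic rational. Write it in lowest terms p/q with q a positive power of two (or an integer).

3185/4096

edge 1 of 13 (Blue): { 0 | — } -> 1
edge 2 of 13 (Red): { 0 | 1 } -> 1/2
edge 3 of 13 (Blue): { 0; 1/2 | 1 } -> 3/4
edge 4 of 13 (Blue): { 0; 1/2; 3/4 | 1 } -> 7/8
edge 5 of 13 (Red): { 0; 1/2; 3/4 | 7/8; 1 } -> 13/16
edge 6 of 13 (Red): { 0; 1/2; 3/4 | 13/16; 7/8; 1 } -> 25/32
edge 7 of 13 (Red): { 0; 1/2; 3/4 | 25/32; 13/16; 7/8; 1 } -> 49/64
edge 8 of 13 (Blue): { 0; 1/2; 3/4; 49/64 | 25/32; 13/16; 7/8; 1 } -> 99/128
edge 9 of 13 (Blue): { 0; 1/2; 3/4; 49/64; 99/128 | 25/32; 13/16; 7/8; 1 } -> 199/256
edge 10 of 13 (Blue): { 0; 1/2; 3/4; 49/64; 99/128; 199/256 | 25/32; 13/16; 7/8; 1 } -> 399/512
edge 11 of 13 (Red): { 0; 1/2; 3/4; 49/64; 99/128; 199/256 | 399/512; 25/32; 13/16; 7/8; 1 } -> 797/1024
edge 12 of 13 (Red): { 0; 1/2; 3/4; 49/64; 99/128; 199/256 | 797/1024; 399/512; 25/32; 13/16; 7/8; 1 } -> 1593/2048
edge 13 of 13 (Red): { 0; 1/2; 3/4; 49/64; 99/128; 199/256 | 1593/2048; 797/1024; 399/512; 25/32; 13/16; 7/8; 1 } -> 3185/4096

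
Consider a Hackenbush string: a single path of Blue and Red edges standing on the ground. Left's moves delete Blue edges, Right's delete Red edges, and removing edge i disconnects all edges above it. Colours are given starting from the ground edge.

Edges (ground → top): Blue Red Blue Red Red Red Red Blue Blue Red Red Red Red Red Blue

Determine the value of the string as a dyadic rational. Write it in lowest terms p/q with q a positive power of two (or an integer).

edge 1 of 15 (Blue): { 0 | (no moves) } gives 1
edge 2 of 15 (Red): { 0 | 1 } gives 1/2
edge 3 of 15 (Blue): { 0, 1/2 | 1 } gives 3/4
edge 4 of 15 (Red): { 0, 1/2 | 3/4, 1 } gives 5/8
edge 5 of 15 (Red): { 0, 1/2 | 5/8, 3/4, 1 } gives 9/16
edge 6 of 15 (Red): { 0, 1/2 | 9/16, 5/8, 3/4, 1 } gives 17/32
edge 7 of 15 (Red): { 0, 1/2 | 17/32, 9/16, 5/8, 3/4, 1 } gives 33/64
edge 8 of 15 (Blue): { 0, 1/2, 33/64 | 17/32, 9/16, 5/8, 3/4, 1 } gives 67/128
edge 9 of 15 (Blue): { 0, 1/2, 33/64, 67/128 | 17/32, 9/16, 5/8, 3/4, 1 } gives 135/256
edge 10 of 15 (Red): { 0, 1/2, 33/64, 67/128 | 135/256, 17/32, 9/16, 5/8, 3/4, 1 } gives 269/512
edge 11 of 15 (Red): { 0, 1/2, 33/64, 67/128 | 269/512, 135/256, 17/32, 9/16, 5/8, 3/4, 1 } gives 537/1024
edge 12 of 15 (Red): { 0, 1/2, 33/64, 67/128 | 537/1024, 269/512, 135/256, 17/32, 9/16, 5/8, 3/4, 1 } gives 1073/2048
edge 13 of 15 (Red): { 0, 1/2, 33/64, 67/128 | 1073/2048, 537/1024, 269/512, 135/256, 17/32, 9/16, 5/8, 3/4, 1 } gives 2145/4096
edge 14 of 15 (Red): { 0, 1/2, 33/64, 67/128 | 2145/4096, 1073/2048, 537/1024, 269/512, 135/256, 17/32, 9/16, 5/8, 3/4, 1 } gives 4289/8192
edge 15 of 15 (Blue): { 0, 1/2, 33/64, 67/128, 4289/8192 | 2145/4096, 1073/2048, 537/1024, 269/512, 135/256, 17/32, 9/16, 5/8, 3/4, 1 } gives 8579/16384

8579/16384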